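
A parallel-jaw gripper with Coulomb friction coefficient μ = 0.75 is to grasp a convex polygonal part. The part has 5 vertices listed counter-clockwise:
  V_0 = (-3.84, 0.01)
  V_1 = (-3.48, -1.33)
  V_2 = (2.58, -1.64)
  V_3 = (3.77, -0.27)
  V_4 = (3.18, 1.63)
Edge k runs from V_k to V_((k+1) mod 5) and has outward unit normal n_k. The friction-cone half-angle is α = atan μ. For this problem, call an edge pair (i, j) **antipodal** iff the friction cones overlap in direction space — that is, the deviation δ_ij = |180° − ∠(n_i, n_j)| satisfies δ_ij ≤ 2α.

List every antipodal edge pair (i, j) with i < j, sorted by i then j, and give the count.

count = 5; pairs: (0,2), (0,3), (1,3), (1,4), (2,4)

α = atan 0.75 = 36.87°;  2α = 73.74°
n_0 = (-0.9658, -0.2595)
n_1 = (-0.0511, -0.9987)
n_2 = (+0.7550, -0.6558)
n_3 = (+0.9550, +0.2966)
n_4 = (-0.2249, +0.9744)
  (0,1): δ = 107.97°  ·
  (0,2): δ = 56.02°  ✓
  (0,3): δ = 2.21°  ✓
  (0,4): δ = 87.96°  ·
  (1,2): δ = 128.05°  ·
  (1,3): δ = 69.82°  ✓
  (1,4): δ = 15.92°  ✓
  (2,3): δ = 121.77°  ·
  (2,4): δ = 36.03°  ✓
  (3,4): δ = 94.26°  ·
antipodal pairs: 5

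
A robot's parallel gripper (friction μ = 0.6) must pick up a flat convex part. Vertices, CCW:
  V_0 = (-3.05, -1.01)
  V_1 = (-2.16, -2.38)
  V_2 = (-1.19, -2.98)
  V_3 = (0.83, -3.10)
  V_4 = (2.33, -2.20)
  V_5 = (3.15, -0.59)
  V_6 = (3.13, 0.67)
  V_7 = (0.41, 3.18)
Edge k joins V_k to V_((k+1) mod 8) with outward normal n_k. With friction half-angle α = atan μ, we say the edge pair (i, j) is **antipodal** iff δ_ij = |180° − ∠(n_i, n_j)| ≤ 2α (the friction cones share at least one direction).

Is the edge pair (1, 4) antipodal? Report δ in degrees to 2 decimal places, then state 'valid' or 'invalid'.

α = atan 0.6 = 30.96°;  2α = 61.93°
edge 1: e_1 = (+0.97, -0.60);  n_1 = (-0.5261, -0.8505)
edge 4: e_4 = (+0.82, +1.61);  n_4 = (+0.8911, -0.4538)
∠(n_1, n_4) = 94.75°
δ = |180° − 94.75°| = 85.25°
85.25° > 2α = 61.93°  →  invalid

δ = 85.25°, invalid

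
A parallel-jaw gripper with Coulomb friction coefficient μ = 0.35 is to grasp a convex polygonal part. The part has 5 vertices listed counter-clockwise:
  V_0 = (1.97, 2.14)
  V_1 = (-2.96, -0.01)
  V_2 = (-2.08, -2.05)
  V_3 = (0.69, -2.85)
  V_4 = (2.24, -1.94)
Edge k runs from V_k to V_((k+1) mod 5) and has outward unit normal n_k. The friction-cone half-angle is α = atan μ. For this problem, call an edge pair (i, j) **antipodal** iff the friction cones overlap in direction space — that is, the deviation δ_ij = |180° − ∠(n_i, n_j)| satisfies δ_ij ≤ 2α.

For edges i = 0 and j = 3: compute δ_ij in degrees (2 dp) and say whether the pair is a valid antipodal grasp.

δ = 6.85°, valid

α = atan 0.35 = 19.29°;  2α = 38.58°
edge 0: e_0 = (-4.93, -2.15);  n_0 = (-0.3997, +0.9166)
edge 3: e_3 = (+1.55, +0.91);  n_3 = (+0.5063, -0.8624)
∠(n_0, n_3) = 173.15°
δ = |180° − 173.15°| = 6.85°
6.85° ≤ 2α = 38.58°  →  valid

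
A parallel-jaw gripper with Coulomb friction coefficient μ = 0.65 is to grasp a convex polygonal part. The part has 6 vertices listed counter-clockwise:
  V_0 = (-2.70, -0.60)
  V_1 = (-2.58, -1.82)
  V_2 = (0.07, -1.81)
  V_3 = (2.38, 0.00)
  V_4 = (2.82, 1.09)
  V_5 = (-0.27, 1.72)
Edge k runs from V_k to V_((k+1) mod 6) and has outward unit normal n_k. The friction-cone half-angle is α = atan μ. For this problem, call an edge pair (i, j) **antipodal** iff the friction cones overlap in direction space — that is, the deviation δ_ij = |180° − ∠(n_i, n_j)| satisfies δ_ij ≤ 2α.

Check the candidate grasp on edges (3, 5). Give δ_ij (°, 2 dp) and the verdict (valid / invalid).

α = atan 0.65 = 33.02°;  2α = 66.05°
edge 3: e_3 = (+0.44, +1.09);  n_3 = (+0.9273, -0.3743)
edge 5: e_5 = (-2.43, -2.32);  n_5 = (-0.6905, +0.7233)
∠(n_3, n_5) = 155.66°
δ = |180° − 155.66°| = 24.34°
24.34° ≤ 2α = 66.05°  →  valid

δ = 24.34°, valid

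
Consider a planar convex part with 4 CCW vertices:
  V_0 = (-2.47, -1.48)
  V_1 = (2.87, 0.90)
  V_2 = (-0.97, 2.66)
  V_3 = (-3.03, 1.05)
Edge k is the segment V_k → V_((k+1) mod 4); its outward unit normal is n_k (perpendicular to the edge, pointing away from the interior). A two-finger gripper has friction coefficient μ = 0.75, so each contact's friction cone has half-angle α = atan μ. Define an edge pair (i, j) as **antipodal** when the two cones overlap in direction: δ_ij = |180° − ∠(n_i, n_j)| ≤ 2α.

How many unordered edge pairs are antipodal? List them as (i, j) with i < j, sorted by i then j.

count = 3; pairs: (0,1), (0,2), (1,3)

α = atan 0.75 = 36.87°;  2α = 73.74°
n_0 = (+0.4071, -0.9134)
n_1 = (+0.4167, +0.9091)
n_2 = (-0.6158, +0.7879)
n_3 = (-0.9764, -0.2161)
  (0,1): δ = 48.65°  ✓
  (0,2): δ = 13.99°  ✓
  (0,3): δ = 78.46°  ·
  (1,2): δ = 117.37°  ·
  (1,3): δ = 52.90°  ✓
  (2,3): δ = 115.53°  ·
antipodal pairs: 3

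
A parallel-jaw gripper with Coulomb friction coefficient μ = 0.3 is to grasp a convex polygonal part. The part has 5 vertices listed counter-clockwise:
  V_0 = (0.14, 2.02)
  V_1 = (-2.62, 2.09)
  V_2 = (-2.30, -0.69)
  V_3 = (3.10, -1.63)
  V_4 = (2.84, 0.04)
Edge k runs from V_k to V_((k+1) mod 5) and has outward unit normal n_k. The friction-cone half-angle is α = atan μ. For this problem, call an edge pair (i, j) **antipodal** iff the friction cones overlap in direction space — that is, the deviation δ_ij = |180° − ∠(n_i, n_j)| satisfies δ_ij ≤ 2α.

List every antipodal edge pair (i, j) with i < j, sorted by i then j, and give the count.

count = 3; pairs: (0,2), (1,3), (2,4)

α = atan 0.3 = 16.70°;  2α = 33.40°
n_0 = (+0.0254, +0.9997)
n_1 = (-0.9934, -0.1144)
n_2 = (-0.1715, -0.9852)
n_3 = (+0.9881, +0.1538)
n_4 = (+0.5914, +0.8064)
  (0,1): δ = 81.98°  ·
  (0,2): δ = 8.42°  ✓
  (0,3): δ = 100.30°  ·
  (0,4): δ = 145.20°  ·
  (1,2): δ = 106.44°  ·
  (1,3): δ = 2.28°  ✓
  (1,4): δ = 47.18°  ·
  (2,3): δ = 71.28°  ·
  (2,4): δ = 26.38°  ✓
  (3,4): δ = 135.10°  ·
antipodal pairs: 3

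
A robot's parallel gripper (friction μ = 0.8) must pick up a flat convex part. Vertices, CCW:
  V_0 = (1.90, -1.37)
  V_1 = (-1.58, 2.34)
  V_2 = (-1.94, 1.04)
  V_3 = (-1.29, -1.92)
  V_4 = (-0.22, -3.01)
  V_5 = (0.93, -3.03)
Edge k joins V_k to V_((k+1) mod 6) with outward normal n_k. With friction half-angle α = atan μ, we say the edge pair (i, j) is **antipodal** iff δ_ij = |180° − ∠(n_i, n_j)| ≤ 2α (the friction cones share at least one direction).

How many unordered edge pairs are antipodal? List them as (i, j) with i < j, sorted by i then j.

α = atan 0.8 = 38.66°;  2α = 77.32°
n_0 = (+0.7294, +0.6841)
n_1 = (-0.9637, +0.2669)
n_2 = (-0.9767, -0.2145)
n_3 = (-0.7136, -0.7005)
n_4 = (-0.0174, -0.9998)
n_5 = (+0.8634, -0.5045)
  (0,1): δ = 58.65°  ✓
  (0,2): δ = 30.78°  ✓
  (0,3): δ = 1.30°  ✓
  (0,4): δ = 45.84°  ✓
  (0,5): δ = 106.53°  ·
  (1,2): δ = 152.14°  ·
  (1,3): δ = 120.05°  ·
  (1,4): δ = 75.52°  ✓
  (1,5): δ = 14.82°  ✓
  (2,3): δ = 147.92°  ·
  (2,4): δ = 103.38°  ·
  (2,5): δ = 42.68°  ✓
  (3,4): δ = 135.47°  ·
  (3,5): δ = 74.77°  ✓
  (4,5): δ = 119.30°  ·
antipodal pairs: 8

count = 8; pairs: (0,1), (0,2), (0,3), (0,4), (1,4), (1,5), (2,5), (3,5)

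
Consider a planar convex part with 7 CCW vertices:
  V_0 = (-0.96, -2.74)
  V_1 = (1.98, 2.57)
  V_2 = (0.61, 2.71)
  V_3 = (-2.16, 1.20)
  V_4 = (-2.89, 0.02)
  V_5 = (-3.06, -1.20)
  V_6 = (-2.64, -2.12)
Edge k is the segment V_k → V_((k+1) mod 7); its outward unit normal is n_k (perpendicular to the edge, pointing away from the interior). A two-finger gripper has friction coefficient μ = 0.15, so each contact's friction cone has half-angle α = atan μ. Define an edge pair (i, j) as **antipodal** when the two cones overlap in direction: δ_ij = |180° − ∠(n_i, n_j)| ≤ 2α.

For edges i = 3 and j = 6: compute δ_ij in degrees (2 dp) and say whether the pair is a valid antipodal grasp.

α = atan 0.15 = 8.53°;  2α = 17.06°
edge 3: e_3 = (-0.73, -1.18);  n_3 = (-0.8504, +0.5261)
edge 6: e_6 = (+1.68, -0.62);  n_6 = (-0.3462, -0.9382)
∠(n_3, n_6) = 101.49°
δ = |180° − 101.49°| = 78.51°
78.51° > 2α = 17.06°  →  invalid

δ = 78.51°, invalid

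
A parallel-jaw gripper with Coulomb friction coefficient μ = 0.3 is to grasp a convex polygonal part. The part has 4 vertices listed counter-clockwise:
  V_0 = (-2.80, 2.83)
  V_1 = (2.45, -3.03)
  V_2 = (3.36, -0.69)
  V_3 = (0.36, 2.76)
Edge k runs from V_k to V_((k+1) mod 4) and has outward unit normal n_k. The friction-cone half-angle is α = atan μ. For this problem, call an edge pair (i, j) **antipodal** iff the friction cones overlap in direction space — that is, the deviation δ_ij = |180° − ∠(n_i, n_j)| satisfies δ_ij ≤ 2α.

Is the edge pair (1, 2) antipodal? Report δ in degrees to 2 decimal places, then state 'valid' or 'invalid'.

δ = 117.74°, invalid

α = atan 0.3 = 16.70°;  2α = 33.40°
edge 1: e_1 = (+0.91, +2.34);  n_1 = (+0.9320, -0.3624)
edge 2: e_2 = (-3.00, +3.45);  n_2 = (+0.7546, +0.6562)
∠(n_1, n_2) = 62.26°
δ = |180° − 62.26°| = 117.74°
117.74° > 2α = 33.40°  →  invalid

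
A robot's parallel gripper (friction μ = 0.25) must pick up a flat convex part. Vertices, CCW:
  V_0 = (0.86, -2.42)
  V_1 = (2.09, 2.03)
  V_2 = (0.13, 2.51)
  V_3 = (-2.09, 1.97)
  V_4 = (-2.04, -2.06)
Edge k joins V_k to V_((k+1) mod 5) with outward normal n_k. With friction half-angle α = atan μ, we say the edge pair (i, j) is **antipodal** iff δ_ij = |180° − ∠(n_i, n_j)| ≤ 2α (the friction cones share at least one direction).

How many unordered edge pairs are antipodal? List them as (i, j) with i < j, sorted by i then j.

α = atan 0.25 = 14.04°;  2α = 28.07°
n_0 = (+0.9639, -0.2664)
n_1 = (+0.2379, +0.9713)
n_2 = (-0.2364, +0.9717)
n_3 = (-0.9999, -0.0124)
n_4 = (-0.1232, -0.9924)
  (0,1): δ = 88.31°  ·
  (0,2): δ = 60.88°  ·
  (0,3): δ = 16.16°  ✓
  (0,4): δ = 98.37°  ·
  (1,2): δ = 152.57°  ·
  (1,3): δ = 75.53°  ·
  (1,4): δ = 6.68°  ✓
  (2,3): δ = 102.96°  ·
  (2,4): δ = 20.75°  ✓
  (3,4): δ = 97.79°  ·
antipodal pairs: 3

count = 3; pairs: (0,3), (1,4), (2,4)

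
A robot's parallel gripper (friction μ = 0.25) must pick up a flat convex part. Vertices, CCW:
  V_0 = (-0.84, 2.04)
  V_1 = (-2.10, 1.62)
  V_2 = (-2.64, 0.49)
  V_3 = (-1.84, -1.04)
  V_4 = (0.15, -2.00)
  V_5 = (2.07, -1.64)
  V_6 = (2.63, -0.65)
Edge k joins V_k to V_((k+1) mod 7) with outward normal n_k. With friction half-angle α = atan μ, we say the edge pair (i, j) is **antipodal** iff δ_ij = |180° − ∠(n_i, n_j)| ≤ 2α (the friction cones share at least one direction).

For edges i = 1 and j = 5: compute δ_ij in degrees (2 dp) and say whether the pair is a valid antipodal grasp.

α = atan 0.25 = 14.04°;  2α = 28.07°
edge 1: e_1 = (-0.54, -1.13);  n_1 = (-0.9023, +0.4312)
edge 5: e_5 = (+0.56, +0.99);  n_5 = (+0.8704, -0.4923)
∠(n_1, n_5) = 176.05°
δ = |180° − 176.05°| = 3.95°
3.95° ≤ 2α = 28.07°  →  valid

δ = 3.95°, valid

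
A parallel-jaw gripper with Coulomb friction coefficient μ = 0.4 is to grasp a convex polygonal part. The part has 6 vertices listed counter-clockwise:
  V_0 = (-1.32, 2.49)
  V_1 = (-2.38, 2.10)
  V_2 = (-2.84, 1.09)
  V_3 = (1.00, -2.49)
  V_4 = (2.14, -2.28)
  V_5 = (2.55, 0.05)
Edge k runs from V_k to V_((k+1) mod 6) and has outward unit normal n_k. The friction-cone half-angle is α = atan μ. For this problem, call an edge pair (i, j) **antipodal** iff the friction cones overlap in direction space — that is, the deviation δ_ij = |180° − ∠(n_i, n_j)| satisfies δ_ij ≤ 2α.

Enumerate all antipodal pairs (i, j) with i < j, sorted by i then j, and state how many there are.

count = 4; pairs: (0,3), (1,4), (2,5), (3,5)

α = atan 0.4 = 21.80°;  2α = 43.60°
n_0 = (-0.3453, +0.9385)
n_1 = (-0.9101, +0.4145)
n_2 = (-0.6819, -0.7314)
n_3 = (+0.1812, -0.9835)
n_4 = (+0.9849, -0.1733)
n_5 = (+0.5333, +0.8459)
  (0,1): δ = 134.69°  ·
  (0,2): δ = 63.19°  ·
  (0,3): δ = 9.76°  ✓
  (0,4): δ = 59.82°  ·
  (0,5): δ = 127.57°  ·
  (1,2): δ = 108.51°  ·
  (1,3): δ = 55.08°  ·
  (1,4): δ = 14.51°  ✓
  (1,5): δ = 82.26°  ·
  (2,3): δ = 126.57°  ·
  (2,4): δ = 56.99°  ·
  (2,5): δ = 10.76°  ✓
  (3,4): δ = 110.42°  ·
  (3,5): δ = 42.67°  ✓
  (4,5): δ = 112.25°  ·
antipodal pairs: 4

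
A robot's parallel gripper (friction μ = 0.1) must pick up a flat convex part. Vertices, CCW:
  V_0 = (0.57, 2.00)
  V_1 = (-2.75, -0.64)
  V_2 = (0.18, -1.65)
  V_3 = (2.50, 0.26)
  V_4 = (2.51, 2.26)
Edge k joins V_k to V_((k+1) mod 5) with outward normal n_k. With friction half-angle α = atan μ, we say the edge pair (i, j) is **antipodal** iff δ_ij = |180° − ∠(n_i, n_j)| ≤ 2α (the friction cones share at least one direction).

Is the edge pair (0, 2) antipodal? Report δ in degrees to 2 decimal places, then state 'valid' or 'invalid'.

δ = 0.97°, valid

α = atan 0.1 = 5.71°;  2α = 11.42°
edge 0: e_0 = (-3.32, -2.64);  n_0 = (-0.6224, +0.7827)
edge 2: e_2 = (+2.32, +1.91);  n_2 = (+0.6356, -0.7720)
∠(n_0, n_2) = 179.03°
δ = |180° − 179.03°| = 0.97°
0.97° ≤ 2α = 11.42°  →  valid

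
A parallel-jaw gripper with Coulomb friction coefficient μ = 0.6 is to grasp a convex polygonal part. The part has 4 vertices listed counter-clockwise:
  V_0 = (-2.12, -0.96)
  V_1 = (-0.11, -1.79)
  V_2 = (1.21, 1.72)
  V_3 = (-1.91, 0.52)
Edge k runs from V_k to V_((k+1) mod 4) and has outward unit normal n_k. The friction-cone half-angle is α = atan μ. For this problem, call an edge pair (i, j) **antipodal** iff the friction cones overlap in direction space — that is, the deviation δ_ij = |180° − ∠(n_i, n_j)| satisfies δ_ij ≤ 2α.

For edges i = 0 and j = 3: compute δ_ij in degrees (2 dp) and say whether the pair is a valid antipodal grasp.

α = atan 0.6 = 30.96°;  2α = 61.93°
edge 0: e_0 = (+2.01, -0.83);  n_0 = (-0.3817, -0.9243)
edge 3: e_3 = (-0.21, -1.48);  n_3 = (-0.9901, +0.1405)
∠(n_0, n_3) = 75.64°
δ = |180° − 75.64°| = 104.36°
104.36° > 2α = 61.93°  →  invalid

δ = 104.36°, invalid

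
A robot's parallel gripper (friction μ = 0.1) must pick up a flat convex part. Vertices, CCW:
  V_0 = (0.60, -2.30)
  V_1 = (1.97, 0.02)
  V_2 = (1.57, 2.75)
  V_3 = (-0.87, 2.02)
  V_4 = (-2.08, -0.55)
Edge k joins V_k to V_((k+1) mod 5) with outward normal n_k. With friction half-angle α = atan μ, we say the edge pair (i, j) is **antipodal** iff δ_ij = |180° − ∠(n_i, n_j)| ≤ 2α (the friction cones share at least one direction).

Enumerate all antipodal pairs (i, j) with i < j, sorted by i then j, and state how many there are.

count = 1; pairs: (0,3)

α = atan 0.1 = 5.71°;  2α = 11.42°
n_0 = (+0.8611, -0.5085)
n_1 = (+0.9894, +0.1450)
n_2 = (-0.2866, +0.9580)
n_3 = (-0.9047, +0.4260)
n_4 = (-0.5467, -0.8373)
  (0,1): δ = 141.10°  ·
  (0,2): δ = 42.78°  ·
  (0,3): δ = 5.35°  ✓
  (0,4): δ = 87.42°  ·
  (1,2): δ = 81.68°  ·
  (1,3): δ = 33.55°  ·
  (1,4): δ = 48.52°  ·
  (2,3): δ = 131.87°  ·
  (2,4): δ = 49.80°  ·
  (3,4): δ = 97.93°  ·
antipodal pairs: 1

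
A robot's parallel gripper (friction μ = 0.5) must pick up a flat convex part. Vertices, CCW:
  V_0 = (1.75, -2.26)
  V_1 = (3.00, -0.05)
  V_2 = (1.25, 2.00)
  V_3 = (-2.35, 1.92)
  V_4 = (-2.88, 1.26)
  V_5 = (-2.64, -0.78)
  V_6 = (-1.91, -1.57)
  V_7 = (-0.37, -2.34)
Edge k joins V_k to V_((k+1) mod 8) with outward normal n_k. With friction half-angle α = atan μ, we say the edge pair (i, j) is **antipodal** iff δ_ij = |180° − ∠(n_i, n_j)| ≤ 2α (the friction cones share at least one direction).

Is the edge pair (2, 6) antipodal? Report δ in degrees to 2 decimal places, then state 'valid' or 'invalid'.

δ = 27.84°, valid

α = atan 0.5 = 26.57°;  2α = 53.13°
edge 2: e_2 = (-3.60, -0.08);  n_2 = (-0.0222, +0.9998)
edge 6: e_6 = (+1.54, -0.77);  n_6 = (-0.4472, -0.8944)
∠(n_2, n_6) = 152.16°
δ = |180° − 152.16°| = 27.84°
27.84° ≤ 2α = 53.13°  →  valid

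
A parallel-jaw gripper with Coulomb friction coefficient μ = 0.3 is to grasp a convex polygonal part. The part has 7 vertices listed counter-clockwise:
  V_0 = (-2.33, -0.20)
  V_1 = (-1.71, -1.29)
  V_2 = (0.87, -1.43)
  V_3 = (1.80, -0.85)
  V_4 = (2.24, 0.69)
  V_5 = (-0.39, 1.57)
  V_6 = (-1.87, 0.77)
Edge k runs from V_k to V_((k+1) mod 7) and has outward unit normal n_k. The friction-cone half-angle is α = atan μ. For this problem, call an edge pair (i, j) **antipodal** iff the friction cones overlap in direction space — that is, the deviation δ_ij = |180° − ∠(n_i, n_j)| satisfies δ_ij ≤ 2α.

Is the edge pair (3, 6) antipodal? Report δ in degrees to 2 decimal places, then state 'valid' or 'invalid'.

δ = 9.43°, valid

α = atan 0.3 = 16.70°;  2α = 33.40°
edge 3: e_3 = (+0.44, +1.54);  n_3 = (+0.9615, -0.2747)
edge 6: e_6 = (-0.46, -0.97);  n_6 = (-0.9035, +0.4285)
∠(n_3, n_6) = 170.57°
δ = |180° − 170.57°| = 9.43°
9.43° ≤ 2α = 33.40°  →  valid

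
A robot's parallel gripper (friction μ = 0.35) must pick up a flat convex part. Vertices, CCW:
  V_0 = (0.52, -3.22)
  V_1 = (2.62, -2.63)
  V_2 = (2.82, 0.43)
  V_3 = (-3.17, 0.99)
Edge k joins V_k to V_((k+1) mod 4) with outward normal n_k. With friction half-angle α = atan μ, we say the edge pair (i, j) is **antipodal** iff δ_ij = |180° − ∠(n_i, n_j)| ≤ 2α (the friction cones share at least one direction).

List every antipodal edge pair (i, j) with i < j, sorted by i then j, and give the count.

count = 1; pairs: (0,2)

α = atan 0.35 = 19.29°;  2α = 38.58°
n_0 = (+0.2705, -0.9627)
n_1 = (+0.9979, -0.0652)
n_2 = (+0.0931, +0.9957)
n_3 = (-0.7520, -0.6591)
  (0,1): δ = 109.43°  ·
  (0,2): δ = 21.03°  ✓
  (0,3): δ = 115.54°  ·
  (1,2): δ = 91.60°  ·
  (1,3): δ = 44.97°  ·
  (2,3): δ = 43.42°  ·
antipodal pairs: 1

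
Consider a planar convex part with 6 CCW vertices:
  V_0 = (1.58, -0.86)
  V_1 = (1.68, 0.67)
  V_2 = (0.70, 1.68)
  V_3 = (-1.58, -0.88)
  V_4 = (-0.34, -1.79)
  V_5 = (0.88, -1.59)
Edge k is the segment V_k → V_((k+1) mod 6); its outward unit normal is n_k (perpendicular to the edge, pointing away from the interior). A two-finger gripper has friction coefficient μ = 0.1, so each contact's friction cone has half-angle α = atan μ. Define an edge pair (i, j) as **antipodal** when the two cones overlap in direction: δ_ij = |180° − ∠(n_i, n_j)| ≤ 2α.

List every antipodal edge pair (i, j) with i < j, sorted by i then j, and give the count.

α = atan 0.1 = 5.71°;  2α = 11.42°
n_0 = (+0.9979, -0.0652)
n_1 = (+0.7177, +0.6964)
n_2 = (-0.7468, +0.6651)
n_3 = (-0.5916, -0.8062)
n_4 = (+0.1618, -0.9868)
n_5 = (+0.7218, -0.6921)
  (0,1): δ = 132.12°  ·
  (0,2): δ = 37.95°  ·
  (0,3): δ = 57.47°  ·
  (0,4): δ = 103.05°  ·
  (0,5): δ = 139.94°  ·
  (1,2): δ = 85.83°  ·
  (1,3): δ = 9.59°  ✓
  (1,4): δ = 55.17°  ·
  (1,5): δ = 92.07°  ·
  (2,3): δ = 84.58°  ·
  (2,4): δ = 39.00°  ·
  (2,5): δ = 2.11°  ✓
  (3,4): δ = 134.42°  ·
  (3,5): δ = 97.52°  ·
  (4,5): δ = 143.11°  ·
antipodal pairs: 2

count = 2; pairs: (1,3), (2,5)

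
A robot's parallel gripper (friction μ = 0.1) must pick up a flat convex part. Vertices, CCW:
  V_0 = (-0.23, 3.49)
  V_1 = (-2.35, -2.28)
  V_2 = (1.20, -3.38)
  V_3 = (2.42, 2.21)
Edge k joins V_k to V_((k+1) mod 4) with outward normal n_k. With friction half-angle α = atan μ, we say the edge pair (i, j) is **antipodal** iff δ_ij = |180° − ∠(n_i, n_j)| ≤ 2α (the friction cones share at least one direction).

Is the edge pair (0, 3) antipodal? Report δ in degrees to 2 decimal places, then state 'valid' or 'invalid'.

δ = 84.39°, invalid

α = atan 0.1 = 5.71°;  2α = 11.42°
edge 0: e_0 = (-2.12, -5.77);  n_0 = (-0.9386, +0.3449)
edge 3: e_3 = (-2.65, +1.28);  n_3 = (+0.4349, +0.9005)
∠(n_0, n_3) = 95.61°
δ = |180° − 95.61°| = 84.39°
84.39° > 2α = 11.42°  →  invalid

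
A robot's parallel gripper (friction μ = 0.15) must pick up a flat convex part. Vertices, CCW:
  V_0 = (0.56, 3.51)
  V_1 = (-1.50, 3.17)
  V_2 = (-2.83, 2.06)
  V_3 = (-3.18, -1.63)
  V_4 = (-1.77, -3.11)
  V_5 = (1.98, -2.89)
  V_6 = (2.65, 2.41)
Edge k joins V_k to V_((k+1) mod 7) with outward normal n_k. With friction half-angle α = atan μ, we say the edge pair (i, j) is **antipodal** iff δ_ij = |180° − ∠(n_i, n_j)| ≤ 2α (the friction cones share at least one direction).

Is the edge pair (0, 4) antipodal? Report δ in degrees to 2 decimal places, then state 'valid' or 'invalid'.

δ = 6.01°, valid

α = atan 0.15 = 8.53°;  2α = 17.06°
edge 0: e_0 = (-2.06, -0.34);  n_0 = (-0.1628, +0.9867)
edge 4: e_4 = (+3.75, +0.22);  n_4 = (+0.0586, -0.9983)
∠(n_0, n_4) = 173.99°
δ = |180° − 173.99°| = 6.01°
6.01° ≤ 2α = 17.06°  →  valid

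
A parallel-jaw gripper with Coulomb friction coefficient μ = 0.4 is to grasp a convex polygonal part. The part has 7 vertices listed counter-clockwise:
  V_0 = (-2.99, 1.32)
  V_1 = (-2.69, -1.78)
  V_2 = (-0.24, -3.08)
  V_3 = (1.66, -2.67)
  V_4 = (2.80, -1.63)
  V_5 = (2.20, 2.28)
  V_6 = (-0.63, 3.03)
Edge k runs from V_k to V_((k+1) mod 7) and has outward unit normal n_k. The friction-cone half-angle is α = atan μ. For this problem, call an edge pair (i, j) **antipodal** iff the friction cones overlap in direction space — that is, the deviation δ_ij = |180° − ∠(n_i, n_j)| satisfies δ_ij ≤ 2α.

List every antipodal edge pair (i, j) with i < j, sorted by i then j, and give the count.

count = 5; pairs: (0,4), (1,5), (2,5), (2,6), (3,6)

α = atan 0.4 = 21.80°;  2α = 43.60°
n_0 = (-0.9954, -0.0963)
n_1 = (-0.4687, -0.8833)
n_2 = (+0.2109, -0.9775)
n_3 = (+0.6740, -0.7388)
n_4 = (+0.9884, +0.1517)
n_5 = (+0.2562, +0.9666)
n_6 = (-0.5867, +0.8098)
  (0,1): δ = 123.48°  ·
  (0,2): δ = 83.35°  ·
  (0,3): δ = 53.15°  ·
  (0,4): δ = 3.20°  ✓
  (0,5): δ = 69.63°  ·
  (0,6): δ = 120.40°  ·
  (1,2): δ = 139.87°  ·
  (1,3): δ = 109.68°  ·
  (1,4): δ = 53.32°  ·
  (1,5): δ = 13.11°  ✓
  (1,6): δ = 63.88°  ·
  (2,3): δ = 149.80°  ·
  (2,4): δ = 93.45°  ·
  (2,5): δ = 27.02°  ✓
  (2,6): δ = 23.75°  ✓
  (3,4): δ = 123.65°  ·
  (3,5): δ = 57.22°  ·
  (3,6): δ = 6.45°  ✓
  (4,5): δ = 113.57°  ·
  (4,6): δ = 62.80°  ·
  (5,6): δ = 129.23°  ·
antipodal pairs: 5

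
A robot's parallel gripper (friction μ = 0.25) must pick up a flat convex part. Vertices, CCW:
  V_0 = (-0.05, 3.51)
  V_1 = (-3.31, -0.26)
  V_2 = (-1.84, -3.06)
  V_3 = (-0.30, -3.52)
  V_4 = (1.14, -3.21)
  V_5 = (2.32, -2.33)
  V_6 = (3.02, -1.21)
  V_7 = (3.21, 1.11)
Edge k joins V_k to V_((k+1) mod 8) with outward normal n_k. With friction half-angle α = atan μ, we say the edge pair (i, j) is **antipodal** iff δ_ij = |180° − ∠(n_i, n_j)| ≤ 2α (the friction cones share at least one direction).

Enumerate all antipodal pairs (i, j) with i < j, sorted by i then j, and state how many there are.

count = 4; pairs: (0,4), (0,5), (1,7), (2,7)

α = atan 0.25 = 14.04°;  2α = 28.07°
n_0 = (-0.7564, +0.6541)
n_1 = (-0.8854, -0.4648)
n_2 = (-0.2862, -0.9582)
n_3 = (+0.2105, -0.9776)
n_4 = (+0.5978, -0.8016)
n_5 = (+0.8480, -0.5300)
n_6 = (+0.9967, -0.0816)
n_7 = (+0.5929, +0.8053)
  (0,1): δ = 111.45°  ·
  (0,2): δ = 65.78°  ·
  (0,3): δ = 37.00°  ·
  (0,4): δ = 12.44°  ✓
  (0,5): δ = 8.85°  ✓
  (0,6): δ = 36.17°  ·
  (0,7): δ = 94.49°  ·
  (1,2): δ = 134.33°  ·
  (1,3): δ = 105.55°  ·
  (1,4): δ = 80.99°  ·
  (1,5): δ = 59.70°  ·
  (1,6): δ = 32.38°  ·
  (1,7): δ = 25.94°  ✓
  (2,3): δ = 151.22°  ·
  (2,4): δ = 126.65°  ·
  (2,5): δ = 105.37°  ·
  (2,6): δ = 78.05°  ·
  (2,7): δ = 19.73°  ✓
  (3,4): δ = 155.43°  ·
  (3,5): δ = 134.15°  ·
  (3,6): δ = 106.83°  ·
  (3,7): δ = 48.51°  ·
  (4,5): δ = 158.72°  ·
  (4,6): δ = 131.40°  ·
  (4,7): δ = 73.07°  ·
  (5,6): δ = 152.68°  ·
  (5,7): δ = 94.35°  ·
  (6,7): δ = 121.68°  ·
antipodal pairs: 4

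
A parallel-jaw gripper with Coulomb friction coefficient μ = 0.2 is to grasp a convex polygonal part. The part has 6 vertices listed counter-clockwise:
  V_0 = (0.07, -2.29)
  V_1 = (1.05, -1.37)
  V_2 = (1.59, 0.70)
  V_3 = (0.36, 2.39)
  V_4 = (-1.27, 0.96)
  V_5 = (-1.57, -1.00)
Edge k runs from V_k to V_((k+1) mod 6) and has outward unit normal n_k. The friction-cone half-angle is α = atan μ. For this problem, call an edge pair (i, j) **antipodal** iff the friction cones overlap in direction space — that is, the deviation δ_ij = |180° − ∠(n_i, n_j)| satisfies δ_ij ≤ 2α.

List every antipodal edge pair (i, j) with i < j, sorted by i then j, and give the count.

count = 3; pairs: (0,3), (1,4), (2,5)

α = atan 0.2 = 11.31°;  2α = 22.62°
n_0 = (+0.6844, -0.7291)
n_1 = (+0.9676, -0.2524)
n_2 = (+0.8085, +0.5885)
n_3 = (-0.6595, +0.7517)
n_4 = (-0.9885, +0.1513)
n_5 = (-0.6182, -0.7860)
  (0,1): δ = 147.81°  ·
  (0,2): δ = 97.14°  ·
  (0,3): δ = 1.93°  ✓
  (0,4): δ = 38.11°  ·
  (0,5): δ = 98.62°  ·
  (1,2): δ = 129.33°  ·
  (1,3): δ = 34.12°  ·
  (1,4): δ = 5.92°  ✓
  (1,5): δ = 66.43°  ·
  (2,3): δ = 84.79°  ·
  (2,4): δ = 44.75°  ·
  (2,5): δ = 15.76°  ✓
  (3,4): δ = 139.96°  ·
  (3,5): δ = 79.45°  ·
  (4,5): δ = 119.49°  ·
antipodal pairs: 3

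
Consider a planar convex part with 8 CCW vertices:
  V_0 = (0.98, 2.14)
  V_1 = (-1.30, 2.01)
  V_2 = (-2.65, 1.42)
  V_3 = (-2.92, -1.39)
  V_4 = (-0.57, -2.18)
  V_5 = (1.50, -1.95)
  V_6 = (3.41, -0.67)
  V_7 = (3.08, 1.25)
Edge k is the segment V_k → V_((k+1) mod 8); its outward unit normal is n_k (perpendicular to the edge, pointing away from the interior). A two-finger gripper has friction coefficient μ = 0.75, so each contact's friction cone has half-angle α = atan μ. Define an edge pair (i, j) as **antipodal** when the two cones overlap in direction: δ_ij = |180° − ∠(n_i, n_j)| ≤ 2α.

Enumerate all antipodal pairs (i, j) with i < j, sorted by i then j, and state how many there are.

count = 13; pairs: (0,3), (0,4), (0,5), (1,3), (1,4), (1,5), (2,5), (2,6), (2,7), (3,6), (3,7), (4,7), (5,7)

α = atan 0.75 = 36.87°;  2α = 73.74°
n_0 = (-0.0569, +0.9984)
n_1 = (-0.4005, +0.9163)
n_2 = (-0.9954, +0.0956)
n_3 = (-0.3186, -0.9479)
n_4 = (+0.1104, -0.9939)
n_5 = (+0.5567, -0.8307)
n_6 = (+0.9855, +0.1694)
n_7 = (+0.3902, +0.9207)
  (0,1): δ = 159.66°  ·
  (0,2): δ = 98.75°  ·
  (0,3): δ = 21.84°  ✓
  (0,4): δ = 3.08°  ✓
  (0,5): δ = 30.56°  ✓
  (0,6): δ = 96.49°  ·
  (0,7): δ = 153.77°  ·
  (1,2): δ = 119.10°  ·
  (1,3): δ = 42.19°  ✓
  (1,4): δ = 17.27°  ✓
  (1,5): δ = 10.22°  ✓
  (1,6): δ = 76.15°  ·
  (1,7): δ = 133.43°  ·
  (2,3): δ = 103.09°  ·
  (2,4): δ = 78.17°  ·
  (2,5): δ = 50.68°  ✓
  (2,6): δ = 15.24°  ✓
  (2,7): δ = 72.52°  ✓
  (3,4): δ = 155.08°  ·
  (3,5): δ = 127.59°  ·
  (3,6): δ = 61.67°  ✓
  (3,7): δ = 4.39°  ✓
  (4,5): δ = 152.51°  ·
  (4,6): δ = 86.59°  ·
  (4,7): δ = 29.31°  ✓
  (5,6): δ = 114.08°  ·
  (5,7): δ = 56.80°  ✓
  (6,7): δ = 122.72°  ·
antipodal pairs: 13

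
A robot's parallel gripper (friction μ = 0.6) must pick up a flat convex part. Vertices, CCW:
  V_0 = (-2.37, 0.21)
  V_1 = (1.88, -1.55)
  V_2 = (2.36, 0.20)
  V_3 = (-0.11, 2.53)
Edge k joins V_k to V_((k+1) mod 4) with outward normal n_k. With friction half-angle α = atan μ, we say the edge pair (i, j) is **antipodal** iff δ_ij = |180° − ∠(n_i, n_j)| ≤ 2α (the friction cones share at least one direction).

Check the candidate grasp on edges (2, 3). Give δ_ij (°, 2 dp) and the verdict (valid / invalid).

α = atan 0.6 = 30.96°;  2α = 61.93°
edge 2: e_2 = (-2.47, +2.33);  n_2 = (+0.6862, +0.7274)
edge 3: e_3 = (-2.26, -2.32);  n_3 = (-0.7163, +0.6978)
∠(n_2, n_3) = 89.08°
δ = |180° − 89.08°| = 90.92°
90.92° > 2α = 61.93°  →  invalid

δ = 90.92°, invalid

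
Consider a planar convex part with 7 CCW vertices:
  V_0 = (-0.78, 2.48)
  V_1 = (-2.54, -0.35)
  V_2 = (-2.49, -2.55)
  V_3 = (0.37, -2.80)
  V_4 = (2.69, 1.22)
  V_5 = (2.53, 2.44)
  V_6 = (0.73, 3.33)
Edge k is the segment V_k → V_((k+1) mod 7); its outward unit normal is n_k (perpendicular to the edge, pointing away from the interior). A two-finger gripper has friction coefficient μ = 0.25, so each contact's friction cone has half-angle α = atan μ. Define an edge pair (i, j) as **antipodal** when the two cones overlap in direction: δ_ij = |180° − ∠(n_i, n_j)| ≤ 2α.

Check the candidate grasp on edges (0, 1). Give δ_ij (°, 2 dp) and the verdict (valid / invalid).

α = atan 0.25 = 14.04°;  2α = 28.07°
edge 0: e_0 = (-1.76, -2.83);  n_0 = (-0.8492, +0.5281)
edge 1: e_1 = (+0.05, -2.20);  n_1 = (-0.9997, -0.0227)
∠(n_0, n_1) = 33.18°
δ = |180° − 33.18°| = 146.82°
146.82° > 2α = 28.07°  →  invalid

δ = 146.82°, invalid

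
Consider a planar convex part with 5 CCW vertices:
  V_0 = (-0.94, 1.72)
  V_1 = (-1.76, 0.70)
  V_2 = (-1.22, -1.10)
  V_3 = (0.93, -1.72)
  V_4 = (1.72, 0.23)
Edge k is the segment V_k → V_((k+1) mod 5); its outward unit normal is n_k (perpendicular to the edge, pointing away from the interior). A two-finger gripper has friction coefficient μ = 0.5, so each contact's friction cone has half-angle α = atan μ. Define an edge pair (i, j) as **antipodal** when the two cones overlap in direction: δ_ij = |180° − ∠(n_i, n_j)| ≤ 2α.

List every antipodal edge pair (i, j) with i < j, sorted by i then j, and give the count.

count = 4; pairs: (0,3), (1,3), (1,4), (2,4)

α = atan 0.5 = 26.57°;  2α = 53.13°
n_0 = (-0.7794, +0.6266)
n_1 = (-0.9578, -0.2873)
n_2 = (-0.2771, -0.9608)
n_3 = (+0.9268, -0.3755)
n_4 = (+0.4887, +0.8725)
  (0,1): δ = 124.50°  ·
  (0,2): δ = 67.29°  ·
  (0,3): δ = 16.74°  ✓
  (0,4): δ = 99.54°  ·
  (1,2): δ = 122.79°  ·
  (1,3): δ = 38.75°  ✓
  (1,4): δ = 44.05°  ✓
  (2,3): δ = 95.97°  ·
  (2,4): δ = 13.17°  ✓
  (3,4): δ = 97.20°  ·
antipodal pairs: 4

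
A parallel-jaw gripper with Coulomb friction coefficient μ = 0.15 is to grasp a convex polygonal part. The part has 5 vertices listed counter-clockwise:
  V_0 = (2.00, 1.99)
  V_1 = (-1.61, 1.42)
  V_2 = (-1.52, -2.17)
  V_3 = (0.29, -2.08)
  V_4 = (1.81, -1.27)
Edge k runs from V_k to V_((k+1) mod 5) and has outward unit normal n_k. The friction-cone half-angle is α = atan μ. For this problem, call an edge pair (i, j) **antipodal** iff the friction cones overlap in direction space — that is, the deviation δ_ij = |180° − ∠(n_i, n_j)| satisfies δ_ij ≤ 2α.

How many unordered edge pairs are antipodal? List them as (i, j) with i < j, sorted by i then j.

count = 2; pairs: (0,2), (1,4)

α = atan 0.15 = 8.53°;  2α = 17.06°
n_0 = (-0.1560, +0.9878)
n_1 = (-0.9997, -0.0251)
n_2 = (+0.0497, -0.9988)
n_3 = (+0.4703, -0.8825)
n_4 = (+0.9983, -0.0582)
  (0,1): δ = 97.54°  ·
  (0,2): δ = 6.13°  ✓
  (0,3): δ = 19.08°  ·
  (0,4): δ = 77.69°  ·
  (1,2): δ = 88.59°  ·
  (1,3): δ = 63.38°  ·
  (1,4): δ = 4.77°  ✓
  (2,3): δ = 154.79°  ·
  (2,4): δ = 96.18°  ·
  (3,4): δ = 121.39°  ·
antipodal pairs: 2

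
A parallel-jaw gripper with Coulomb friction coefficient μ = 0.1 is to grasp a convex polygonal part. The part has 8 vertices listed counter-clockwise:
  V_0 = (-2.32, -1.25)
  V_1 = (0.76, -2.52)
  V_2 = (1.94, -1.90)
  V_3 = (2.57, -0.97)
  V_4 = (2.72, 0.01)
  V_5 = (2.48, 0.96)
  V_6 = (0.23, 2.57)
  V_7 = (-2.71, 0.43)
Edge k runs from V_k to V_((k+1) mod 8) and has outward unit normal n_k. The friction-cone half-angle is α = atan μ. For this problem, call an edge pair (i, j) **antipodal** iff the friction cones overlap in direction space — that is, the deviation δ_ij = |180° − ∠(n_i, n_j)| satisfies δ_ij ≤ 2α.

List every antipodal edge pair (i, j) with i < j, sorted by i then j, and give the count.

α = atan 0.1 = 5.71°;  2α = 11.42°
n_0 = (-0.3812, -0.9245)
n_1 = (+0.4651, -0.8852)
n_2 = (+0.8279, -0.5608)
n_3 = (+0.9885, -0.1513)
n_4 = (+0.9695, +0.2449)
n_5 = (+0.5819, +0.8132)
n_6 = (-0.5885, +0.8085)
n_7 = (-0.9741, -0.2261)
  (0,1): δ = 129.87°  ·
  (0,2): δ = 101.71°  ·
  (0,3): δ = 76.29°  ·
  (0,4): δ = 53.41°  ·
  (0,5): δ = 13.18°  ·
  (0,6): δ = 58.46°  ·
  (0,7): δ = 125.48°  ·
  (1,2): δ = 151.83°  ·
  (1,3): δ = 126.42°  ·
  (1,4): δ = 103.54°  ·
  (1,5): δ = 63.30°  ·
  (1,6): δ = 8.33°  ✓
  (1,7): δ = 75.35°  ·
  (2,3): δ = 154.59°  ·
  (2,4): δ = 131.71°  ·
  (2,5): δ = 91.47°  ·
  (2,6): δ = 19.83°  ·
  (2,7): δ = 47.18°  ·
  (3,4): δ = 157.12°  ·
  (3,5): δ = 116.88°  ·
  (3,6): δ = 45.25°  ·
  (3,7): δ = 21.77°  ·
  (4,5): δ = 139.76°  ·
  (4,6): δ = 68.13°  ·
  (4,7): δ = 1.11°  ✓
  (5,6): δ = 108.36°  ·
  (5,7): δ = 41.34°  ·
  (6,7): δ = 112.98°  ·
antipodal pairs: 2

count = 2; pairs: (1,6), (4,7)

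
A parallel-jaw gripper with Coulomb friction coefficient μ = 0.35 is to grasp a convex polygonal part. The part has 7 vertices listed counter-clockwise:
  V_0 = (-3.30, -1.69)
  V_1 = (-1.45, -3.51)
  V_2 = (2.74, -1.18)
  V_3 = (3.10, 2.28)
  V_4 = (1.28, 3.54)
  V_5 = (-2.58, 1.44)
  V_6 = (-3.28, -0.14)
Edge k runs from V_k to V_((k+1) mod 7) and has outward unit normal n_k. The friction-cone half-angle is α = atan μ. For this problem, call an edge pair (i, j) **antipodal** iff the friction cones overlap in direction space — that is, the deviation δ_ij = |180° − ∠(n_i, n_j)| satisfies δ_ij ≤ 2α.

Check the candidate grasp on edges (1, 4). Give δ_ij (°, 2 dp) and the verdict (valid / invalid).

α = atan 0.35 = 19.29°;  2α = 38.58°
edge 1: e_1 = (+4.19, +2.33);  n_1 = (+0.4860, -0.8740)
edge 4: e_4 = (-3.86, -2.10);  n_4 = (-0.4779, +0.8784)
∠(n_1, n_4) = 179.47°
δ = |180° − 179.47°| = 0.53°
0.53° ≤ 2α = 38.58°  →  valid

δ = 0.53°, valid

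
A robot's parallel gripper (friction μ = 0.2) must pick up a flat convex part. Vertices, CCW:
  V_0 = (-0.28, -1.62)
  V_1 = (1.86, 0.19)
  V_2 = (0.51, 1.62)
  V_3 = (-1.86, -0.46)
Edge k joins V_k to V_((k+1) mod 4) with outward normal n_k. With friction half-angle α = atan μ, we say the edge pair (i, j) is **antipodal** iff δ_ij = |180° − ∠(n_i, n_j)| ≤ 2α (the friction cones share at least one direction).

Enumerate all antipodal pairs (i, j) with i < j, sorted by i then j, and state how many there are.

count = 2; pairs: (0,2), (1,3)

α = atan 0.2 = 11.31°;  2α = 22.62°
n_0 = (+0.6458, -0.7635)
n_1 = (+0.7272, +0.6865)
n_2 = (-0.6596, +0.7516)
n_3 = (-0.5918, -0.8061)
  (0,1): δ = 86.87°  ·
  (0,2): δ = 1.05°  ✓
  (0,3): δ = 103.49°  ·
  (1,2): δ = 92.08°  ·
  (1,3): δ = 10.36°  ✓
  (2,3): δ = 77.56°  ·
antipodal pairs: 2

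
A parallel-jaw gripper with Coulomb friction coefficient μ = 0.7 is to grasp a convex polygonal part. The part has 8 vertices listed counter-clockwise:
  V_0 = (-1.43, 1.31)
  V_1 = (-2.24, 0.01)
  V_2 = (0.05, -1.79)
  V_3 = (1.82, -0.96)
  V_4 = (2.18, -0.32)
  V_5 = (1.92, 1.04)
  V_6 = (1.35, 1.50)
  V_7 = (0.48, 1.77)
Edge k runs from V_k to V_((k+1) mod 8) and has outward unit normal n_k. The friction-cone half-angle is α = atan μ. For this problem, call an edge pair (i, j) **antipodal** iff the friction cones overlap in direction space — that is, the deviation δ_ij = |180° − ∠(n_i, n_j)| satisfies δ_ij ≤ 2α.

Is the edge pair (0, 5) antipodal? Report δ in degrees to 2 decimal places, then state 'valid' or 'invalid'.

δ = 83.02°, invalid

α = atan 0.7 = 34.99°;  2α = 69.98°
edge 0: e_0 = (-0.81, -1.30);  n_0 = (-0.8487, +0.5288)
edge 5: e_5 = (-0.57, +0.46);  n_5 = (+0.6280, +0.7782)
∠(n_0, n_5) = 96.98°
δ = |180° − 96.98°| = 83.02°
83.02° > 2α = 69.98°  →  invalid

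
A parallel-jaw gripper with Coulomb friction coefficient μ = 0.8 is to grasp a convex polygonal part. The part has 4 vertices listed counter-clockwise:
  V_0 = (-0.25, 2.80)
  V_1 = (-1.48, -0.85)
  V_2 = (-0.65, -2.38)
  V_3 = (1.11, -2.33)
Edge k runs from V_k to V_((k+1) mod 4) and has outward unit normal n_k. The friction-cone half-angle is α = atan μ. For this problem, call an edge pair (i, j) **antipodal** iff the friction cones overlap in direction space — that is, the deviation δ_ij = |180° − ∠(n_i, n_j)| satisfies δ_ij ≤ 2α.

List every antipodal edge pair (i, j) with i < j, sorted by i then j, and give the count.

α = atan 0.8 = 38.66°;  2α = 77.32°
n_0 = (-0.9476, +0.3193)
n_1 = (-0.8790, -0.4768)
n_2 = (+0.0284, -0.9996)
n_3 = (+0.9666, +0.2563)
  (0,1): δ = 132.90°  ·
  (0,2): δ = 69.75°  ✓
  (0,3): δ = 33.47°  ✓
  (1,2): δ = 116.85°  ·
  (1,3): δ = 13.63°  ✓
  (2,3): δ = 76.78°  ✓
antipodal pairs: 4

count = 4; pairs: (0,2), (0,3), (1,3), (2,3)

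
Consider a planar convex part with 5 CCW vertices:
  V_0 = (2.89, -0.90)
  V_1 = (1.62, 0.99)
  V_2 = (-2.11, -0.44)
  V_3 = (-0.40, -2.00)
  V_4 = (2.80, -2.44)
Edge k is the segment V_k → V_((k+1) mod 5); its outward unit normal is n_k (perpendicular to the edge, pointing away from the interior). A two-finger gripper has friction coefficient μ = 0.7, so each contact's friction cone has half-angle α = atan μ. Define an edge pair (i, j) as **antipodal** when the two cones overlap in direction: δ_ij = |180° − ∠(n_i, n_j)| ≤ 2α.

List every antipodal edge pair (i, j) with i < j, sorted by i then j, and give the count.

count = 6; pairs: (0,2), (0,3), (1,2), (1,3), (1,4), (2,4)

α = atan 0.7 = 34.99°;  2α = 69.98°
n_0 = (+0.8300, +0.5577)
n_1 = (-0.3580, +0.9337)
n_2 = (-0.6740, -0.7388)
n_3 = (-0.1362, -0.9907)
n_4 = (+0.9983, -0.0583)
  (0,1): δ = 102.92°  ·
  (0,2): δ = 13.73°  ✓
  (0,3): δ = 48.27°  ✓
  (0,4): δ = 142.76°  ·
  (1,2): δ = 63.35°  ✓
  (1,3): δ = 28.80°  ✓
  (1,4): δ = 65.68°  ✓
  (2,3): δ = 145.46°  ·
  (2,4): δ = 50.97°  ✓
  (3,4): δ = 85.52°  ·
antipodal pairs: 6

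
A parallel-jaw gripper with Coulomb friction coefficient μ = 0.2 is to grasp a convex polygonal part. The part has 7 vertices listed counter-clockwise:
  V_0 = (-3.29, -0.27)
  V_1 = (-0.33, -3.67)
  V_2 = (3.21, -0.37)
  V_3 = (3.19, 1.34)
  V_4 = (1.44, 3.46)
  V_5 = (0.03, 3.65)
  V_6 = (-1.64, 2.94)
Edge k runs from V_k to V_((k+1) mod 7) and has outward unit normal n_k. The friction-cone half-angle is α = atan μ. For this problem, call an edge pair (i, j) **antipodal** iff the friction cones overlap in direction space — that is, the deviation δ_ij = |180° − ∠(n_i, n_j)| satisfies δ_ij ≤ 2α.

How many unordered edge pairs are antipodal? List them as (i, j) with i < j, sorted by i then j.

α = atan 0.2 = 11.31°;  2α = 22.62°
n_0 = (-0.7542, -0.6566)
n_1 = (+0.6819, -0.7315)
n_2 = (+0.9999, +0.0117)
n_3 = (+0.7712, +0.6366)
n_4 = (+0.1335, +0.9910)
n_5 = (-0.3913, +0.9203)
n_6 = (-0.8894, +0.4572)
  (0,1): δ = 88.05°  ·
  (0,2): δ = 40.37°  ·
  (0,3): δ = 1.50°  ✓
  (0,4): δ = 41.28°  ·
  (0,5): δ = 71.99°  ·
  (0,6): δ = 111.75°  ·
  (1,2): δ = 132.32°  ·
  (1,3): δ = 93.45°  ·
  (1,4): δ = 50.66°  ·
  (1,5): δ = 19.96°  ✓
  (1,6): δ = 19.81°  ✓
  (2,3): δ = 141.13°  ·
  (2,4): δ = 98.34°  ·
  (2,5): δ = 67.64°  ·
  (2,6): δ = 27.87°  ·
  (3,4): δ = 137.21°  ·
  (3,5): δ = 106.51°  ·
  (3,6): δ = 66.74°  ·
  (4,5): δ = 149.29°  ·
  (4,6): δ = 109.53°  ·
  (5,6): δ = 140.24°  ·
antipodal pairs: 3

count = 3; pairs: (0,3), (1,5), (1,6)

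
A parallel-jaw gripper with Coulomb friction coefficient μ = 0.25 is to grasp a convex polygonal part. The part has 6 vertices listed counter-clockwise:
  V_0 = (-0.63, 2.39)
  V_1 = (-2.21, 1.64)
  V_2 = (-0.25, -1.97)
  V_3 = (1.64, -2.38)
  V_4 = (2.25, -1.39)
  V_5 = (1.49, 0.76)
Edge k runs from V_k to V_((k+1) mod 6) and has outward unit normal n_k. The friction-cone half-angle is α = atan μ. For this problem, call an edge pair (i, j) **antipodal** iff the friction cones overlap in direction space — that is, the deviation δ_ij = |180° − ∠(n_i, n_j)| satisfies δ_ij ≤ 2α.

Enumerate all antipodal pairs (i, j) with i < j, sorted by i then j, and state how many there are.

α = atan 0.25 = 14.04°;  2α = 28.07°
n_0 = (-0.4288, +0.9034)
n_1 = (-0.8788, -0.4771)
n_2 = (-0.2120, -0.9773)
n_3 = (+0.8514, -0.5246)
n_4 = (+0.9428, +0.3333)
n_5 = (+0.6095, +0.7928)
  (0,1): δ = 86.89°  ·
  (0,2): δ = 37.63°  ·
  (0,3): δ = 32.97°  ·
  (0,4): δ = 84.07°  ·
  (0,5): δ = 117.05°  ·
  (1,2): δ = 130.74°  ·
  (1,3): δ = 60.14°  ·
  (1,4): δ = 9.03°  ✓
  (1,5): δ = 23.95°  ✓
  (2,3): δ = 109.40°  ·
  (2,4): δ = 58.29°  ·
  (2,5): δ = 25.32°  ✓
  (3,4): δ = 128.89°  ·
  (3,5): δ = 95.92°  ·
  (4,5): δ = 147.02°  ·
antipodal pairs: 3

count = 3; pairs: (1,4), (1,5), (2,5)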